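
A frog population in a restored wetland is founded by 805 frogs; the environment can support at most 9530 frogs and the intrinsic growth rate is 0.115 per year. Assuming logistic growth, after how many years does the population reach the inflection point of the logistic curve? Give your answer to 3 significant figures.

Logistic growth is fastest at N = K/2 = 4765.
A = (K − N₀)/N₀ = 10.839. Set K/(1 + A·e^(−rt)) = K/2 → A·e^(−rt) = 1.
e^(−0.115t) = 1/10.839 = 0.0922636, so t = ln(10.839)/0.115 = 2.3831/0.115 = 20.723.

20.7 years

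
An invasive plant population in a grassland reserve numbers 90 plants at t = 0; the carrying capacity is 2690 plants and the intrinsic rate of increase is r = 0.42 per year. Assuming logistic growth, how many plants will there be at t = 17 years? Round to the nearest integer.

A = (K − N₀)/N₀ = (2690 − 90)/90 = 28.889.
N(t) = K/(1 + A·e^(−rt)) = 2690/(1 + 28.889×e^(−0.42×17)).
e^(−7.14) = 0.00079275; denominator = 1 + 28.889×0.00079275 = 1.0229.
N = 2690/1.0229 = 2629.77.

2630 plants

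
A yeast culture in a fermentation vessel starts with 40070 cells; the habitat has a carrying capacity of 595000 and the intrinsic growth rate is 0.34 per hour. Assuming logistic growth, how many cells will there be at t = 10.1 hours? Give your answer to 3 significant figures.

411000 cells

A = (K − N₀)/N₀ = (595000 − 40070)/40070 = 13.849.
N(t) = K/(1 + A·e^(−rt)) = 595000/(1 + 13.849×e^(−0.34×10.1)).
e^(−3.434) = 0.032258; denominator = 1 + 13.849×0.032258 = 1.4467.
N = 595000/1.4467 = 411270.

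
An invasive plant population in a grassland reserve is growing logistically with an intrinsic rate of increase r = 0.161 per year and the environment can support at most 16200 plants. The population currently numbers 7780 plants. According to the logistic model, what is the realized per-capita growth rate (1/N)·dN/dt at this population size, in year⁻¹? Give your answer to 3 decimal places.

0.084 per year

(1/N)·dN/dt = r(1 − N/K) = 0.161 × (1 − 7780/16200).
= 0.161 × 0.51975 = 0.08368.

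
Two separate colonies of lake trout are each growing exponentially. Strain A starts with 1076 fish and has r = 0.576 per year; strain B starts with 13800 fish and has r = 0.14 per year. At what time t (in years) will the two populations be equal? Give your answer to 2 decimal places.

Set 1076·e^(0.576t) = 13800·e^(0.14t).
e^((0.576 − 0.14)t) = 13800/1076 → e^(0.436·t) = 12.825.
0.436·t = ln(12.825) = 2.5514, so t = 2.5514/0.436 = 5.8519.

5.85 years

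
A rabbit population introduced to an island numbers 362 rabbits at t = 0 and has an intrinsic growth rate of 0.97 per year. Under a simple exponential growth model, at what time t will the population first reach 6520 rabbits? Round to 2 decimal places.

Set N₀·e^(rt) = 6520: e^(0.97·t) = 6520/362 = 18.011.
0.97·t = ln(18.011) = 2.891, so t = 2.891/0.97 = 2.9804.

2.98 years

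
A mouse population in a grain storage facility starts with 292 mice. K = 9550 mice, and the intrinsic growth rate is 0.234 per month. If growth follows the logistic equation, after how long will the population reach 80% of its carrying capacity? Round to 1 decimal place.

A = (K − N₀)/N₀ = (9550 − 292)/292 = 31.705.
Solve 9550/(1 + 31.705·e^(−0.234t)) = 7640: 1 + 31.705·e^(−0.234t) = 1.25, so e^(−0.234t) = 0.00788507.
−0.234·t = ln(0.00788507) = -4.8428, so t = 4.8428/0.234 = 20.696.

20.7 months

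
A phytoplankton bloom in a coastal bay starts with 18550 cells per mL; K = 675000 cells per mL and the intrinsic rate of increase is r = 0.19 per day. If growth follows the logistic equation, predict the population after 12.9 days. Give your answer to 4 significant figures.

166600 cells per mL

A = (K − N₀)/N₀ = (675000 − 18550)/18550 = 35.388.
N(t) = K/(1 + A·e^(−rt)) = 675000/(1 + 35.388×e^(−0.19×12.9)).
e^(−2.451) = 0.086207; denominator = 1 + 35.388×0.086207 = 4.0507.
N = 675000/4.0507 = 166637.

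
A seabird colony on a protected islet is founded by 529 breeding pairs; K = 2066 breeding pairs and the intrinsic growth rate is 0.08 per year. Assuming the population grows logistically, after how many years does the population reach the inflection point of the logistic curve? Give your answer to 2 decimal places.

Logistic growth is fastest at N = K/2 = 1033.
A = (K − N₀)/N₀ = 2.9055. Set K/(1 + A·e^(−rt)) = K/2 → A·e^(−rt) = 1.
e^(−0.08t) = 1/2.9055 = 0.344177, so t = ln(2.9055)/0.08 = 1.0666/0.08 = 13.332.

13.33 years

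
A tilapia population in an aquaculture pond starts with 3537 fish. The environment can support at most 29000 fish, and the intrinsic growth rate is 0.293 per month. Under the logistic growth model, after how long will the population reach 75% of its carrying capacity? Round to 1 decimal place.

10.5 months

A = (K − N₀)/N₀ = (29000 − 3537)/3537 = 7.199.
Solve 29000/(1 + 7.199·e^(−0.293t)) = 21750: 1 + 7.199·e^(−0.293t) = 1.3333, so e^(−0.293t) = 0.0463025.
−0.293·t = ln(0.0463025) = -3.0726, so t = 3.0726/0.293 = 10.487.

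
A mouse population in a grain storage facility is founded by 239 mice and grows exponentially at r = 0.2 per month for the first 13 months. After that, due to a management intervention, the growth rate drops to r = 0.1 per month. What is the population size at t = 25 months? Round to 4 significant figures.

10680 mice

Phase 1: N(13) = 239·e^(0.2×13) = 239·e^2.6 = 3217.83.
Phase 2 runs for 25 − 13 = 12 months at r = 0.1.
N(25) = 3217.83·e^(0.1×12) = 3217.83·e^1.2 = 10683.6.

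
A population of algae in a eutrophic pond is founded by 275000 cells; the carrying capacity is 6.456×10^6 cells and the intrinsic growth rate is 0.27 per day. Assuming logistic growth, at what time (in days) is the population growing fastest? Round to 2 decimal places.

11.53 days

Logistic growth is fastest at N = K/2 = 3.228×10^6.
A = (K − N₀)/N₀ = 22.476. Set K/(1 + A·e^(−rt)) = K/2 → A·e^(−rt) = 1.
e^(−0.27t) = 1/22.476 = 0.0444912, so t = ln(22.476)/0.27 = 3.1125/0.27 = 11.528.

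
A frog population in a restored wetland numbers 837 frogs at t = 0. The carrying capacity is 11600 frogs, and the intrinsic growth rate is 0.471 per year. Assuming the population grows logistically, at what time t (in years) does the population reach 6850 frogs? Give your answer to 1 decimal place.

A = (K − N₀)/N₀ = (11600 − 837)/837 = 12.859.
Solve 11600/(1 + 12.859·e^(−0.471t)) = 6850: 1 + 12.859·e^(−0.471t) = 1.6934, so e^(−0.471t) = 0.0539256.
−0.471·t = ln(0.0539256) = -2.9201, so t = 2.9201/0.471 = 6.1999.

6.2 years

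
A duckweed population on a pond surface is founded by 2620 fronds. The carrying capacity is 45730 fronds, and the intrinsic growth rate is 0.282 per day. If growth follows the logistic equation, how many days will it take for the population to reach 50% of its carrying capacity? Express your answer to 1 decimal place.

9.9 days

A = (K − N₀)/N₀ = (45730 − 2620)/2620 = 16.454.
Solve 45730/(1 + 16.454·e^(−0.282t)) = 22865: 1 + 16.454·e^(−0.282t) = 2, so e^(−0.282t) = 0.0607748.
−0.282·t = ln(0.0607748) = -2.8006, so t = 2.8006/0.282 = 9.9311.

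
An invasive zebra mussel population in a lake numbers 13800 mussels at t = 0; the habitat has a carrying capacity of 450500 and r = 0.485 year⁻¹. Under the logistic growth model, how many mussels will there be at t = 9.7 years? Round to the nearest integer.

350168 mussels

A = (K − N₀)/N₀ = (450500 − 13800)/13800 = 31.645.
N(t) = K/(1 + A·e^(−rt)) = 450500/(1 + 31.645×e^(−0.485×9.7)).
e^(−4.704) = 0.0090544; denominator = 1 + 31.645×0.0090544 = 1.2865.
N = 450500/1.2865 = 350168.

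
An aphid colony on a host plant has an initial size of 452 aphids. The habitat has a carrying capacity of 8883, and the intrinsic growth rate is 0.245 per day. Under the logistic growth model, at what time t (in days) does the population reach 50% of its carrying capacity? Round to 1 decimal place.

A = (K − N₀)/N₀ = (8883 − 452)/452 = 18.653.
Solve 8883/(1 + 18.653·e^(−0.245t)) = 4441.5: 1 + 18.653·e^(−0.245t) = 2, so e^(−0.245t) = 0.0536117.
−0.245·t = ln(0.0536117) = -2.926, so t = 2.926/0.245 = 11.943.

11.9 days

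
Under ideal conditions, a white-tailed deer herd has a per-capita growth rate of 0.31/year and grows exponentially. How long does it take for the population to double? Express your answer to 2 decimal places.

2.24 years

Doubling time t_d = ln(2)/r = 0.6931/0.31 = 2.236.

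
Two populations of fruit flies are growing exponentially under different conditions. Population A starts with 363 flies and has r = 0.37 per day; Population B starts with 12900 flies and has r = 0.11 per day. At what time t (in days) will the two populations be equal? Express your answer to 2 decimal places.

13.73 days

Set 363·e^(0.37t) = 12900·e^(0.11t).
e^((0.37 − 0.11)t) = 12900/363 → e^(0.26·t) = 35.537.
0.26·t = ln(35.537) = 3.5706, so t = 3.5706/0.26 = 13.733.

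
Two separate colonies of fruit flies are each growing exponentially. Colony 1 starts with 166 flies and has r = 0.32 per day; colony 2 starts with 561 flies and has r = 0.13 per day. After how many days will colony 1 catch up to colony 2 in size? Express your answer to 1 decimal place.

6.4 days

Set 166·e^(0.32t) = 561·e^(0.13t).
e^((0.32 − 0.13)t) = 561/166 → e^(0.19·t) = 3.3795.
0.19·t = ln(3.3795) = 1.2177, so t = 1.2177/0.19 = 6.4091.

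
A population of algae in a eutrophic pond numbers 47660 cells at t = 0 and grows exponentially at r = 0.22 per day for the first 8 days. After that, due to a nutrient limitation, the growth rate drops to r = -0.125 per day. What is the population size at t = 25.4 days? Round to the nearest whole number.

Phase 1: N(8) = 47660·e^(0.22×8) = 47660·e^1.76 = 277021.
Phase 2 runs for 25.4 − 8 = 17.4 days at r = -0.125.
N(25.4) = 277021·e^(-0.125×17.4) = 277021·e^-2.175 = 31471.8.

31472 cells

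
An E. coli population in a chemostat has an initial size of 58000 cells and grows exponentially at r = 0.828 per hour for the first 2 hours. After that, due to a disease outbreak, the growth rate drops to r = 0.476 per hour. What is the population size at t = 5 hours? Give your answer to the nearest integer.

1267045 cells

Phase 1: N(2) = 58000·e^(0.828×2) = 58000·e^1.656 = 303822.
Phase 2 runs for 5 − 2 = 3 hours at r = 0.476.
N(5) = 303822·e^(0.476×3) = 303822·e^1.428 = 1.267045×10^6.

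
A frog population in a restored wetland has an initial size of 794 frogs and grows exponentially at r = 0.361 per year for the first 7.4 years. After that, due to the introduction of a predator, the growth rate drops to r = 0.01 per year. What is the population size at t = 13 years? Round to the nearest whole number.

Phase 1: N(7.4) = 794·e^(0.361×7.4) = 794·e^2.671 = 11481.4.
Phase 2 runs for 13 − 7.4 = 5.6 years at r = 0.01.
N(13) = 11481.4·e^(0.01×5.6) = 11481.4·e^0.056 = 12142.7.

12143 frogs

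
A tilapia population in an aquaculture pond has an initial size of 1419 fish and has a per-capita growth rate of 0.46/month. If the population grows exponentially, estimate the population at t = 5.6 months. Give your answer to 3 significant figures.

18700 fish

N(t) = N₀·e^(rt) = 1419 × e^(0.46×5.6) = 1419 × e^2.576.
e^2.576 ≈ 13.144, so N ≈ 1419 × 13.144 = 18652.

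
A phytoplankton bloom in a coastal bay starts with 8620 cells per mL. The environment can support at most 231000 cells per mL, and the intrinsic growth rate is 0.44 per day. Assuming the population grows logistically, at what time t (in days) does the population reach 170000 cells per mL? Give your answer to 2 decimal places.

A = (K − N₀)/N₀ = (231000 − 8620)/8620 = 25.798.
Solve 231000/(1 + 25.798·e^(−0.44t)) = 170000: 1 + 25.798·e^(−0.44t) = 1.3588, so e^(−0.44t) = 0.0139089.
−0.44·t = ln(0.0139089) = -4.2752, so t = 4.2752/0.44 = 9.7164.

9.72 days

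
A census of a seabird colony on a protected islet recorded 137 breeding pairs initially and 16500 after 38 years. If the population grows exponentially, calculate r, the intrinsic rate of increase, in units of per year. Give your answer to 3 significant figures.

0.126 per year

From N(t) = N₀·e^(rt): e^(r·38) = 16500/137 = 120.44.
r·38 = ln(120.44) = 4.7911, so r = 4.7911/38 = 0.12608.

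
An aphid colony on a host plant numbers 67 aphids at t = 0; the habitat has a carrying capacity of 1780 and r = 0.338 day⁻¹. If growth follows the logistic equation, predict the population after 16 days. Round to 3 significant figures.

1600 aphids

A = (K − N₀)/N₀ = (1780 − 67)/67 = 25.567.
N(t) = K/(1 + A·e^(−rt)) = 1780/(1 + 25.567×e^(−0.338×16)).
e^(−5.408) = 0.0044806; denominator = 1 + 25.567×0.0044806 = 1.1146.
N = 1780/1.1146 = 1597.05.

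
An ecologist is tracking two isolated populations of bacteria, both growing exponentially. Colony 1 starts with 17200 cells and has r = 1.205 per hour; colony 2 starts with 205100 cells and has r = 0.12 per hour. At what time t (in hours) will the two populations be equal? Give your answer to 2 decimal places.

Set 17200·e^(1.205t) = 205100·e^(0.12t).
e^((1.205 − 0.12)t) = 205100/17200 → e^(1.085·t) = 11.924.
1.085·t = ln(11.924) = 2.4786, so t = 2.4786/1.085 = 2.2844.

2.28 hours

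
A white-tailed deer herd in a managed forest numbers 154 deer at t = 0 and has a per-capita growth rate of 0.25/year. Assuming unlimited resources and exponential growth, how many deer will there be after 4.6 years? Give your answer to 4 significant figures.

486.4 deer

N(t) = N₀·e^(rt) = 154 × e^(0.25×4.6) = 154 × e^1.15.
e^1.15 ≈ 3.1582, so N ≈ 154 × 3.1582 = 486.362.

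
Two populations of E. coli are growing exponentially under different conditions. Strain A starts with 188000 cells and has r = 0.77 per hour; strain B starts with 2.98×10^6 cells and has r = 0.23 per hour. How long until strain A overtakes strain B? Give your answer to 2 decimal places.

Set 188000·e^(0.77t) = 2.98×10^6·e^(0.23t).
e^((0.77 − 0.23)t) = 2.98×10^6/188000 → e^(0.54·t) = 15.851.
0.54·t = ln(15.851) = 2.7632, so t = 2.7632/0.54 = 5.1171.

5.12 hours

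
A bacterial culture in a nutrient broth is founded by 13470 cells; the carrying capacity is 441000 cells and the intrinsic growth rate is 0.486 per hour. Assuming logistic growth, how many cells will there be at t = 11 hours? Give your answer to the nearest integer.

383043 cells

A = (K − N₀)/N₀ = (441000 − 13470)/13470 = 31.739.
N(t) = K/(1 + A·e^(−rt)) = 441000/(1 + 31.739×e^(−0.486×11)).
e^(−5.346) = 0.0047672; denominator = 1 + 31.739×0.0047672 = 1.1513.
N = 441000/1.1513 = 383043.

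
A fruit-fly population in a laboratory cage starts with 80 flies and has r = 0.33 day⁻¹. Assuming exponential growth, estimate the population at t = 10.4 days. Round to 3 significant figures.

2480 flies

N(t) = N₀·e^(rt) = 80 × e^(0.33×10.4) = 80 × e^3.432.
e^3.432 ≈ 30.938, so N ≈ 80 × 30.938 = 2475.08.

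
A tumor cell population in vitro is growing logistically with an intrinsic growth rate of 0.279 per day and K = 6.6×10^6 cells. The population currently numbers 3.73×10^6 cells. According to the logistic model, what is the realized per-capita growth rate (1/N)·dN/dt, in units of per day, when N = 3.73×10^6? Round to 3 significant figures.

(1/N)·dN/dt = r(1 − N/K) = 0.279 × (1 − 3.73×10^6/6.6×10^6).
= 0.279 × 0.43485 = 0.12132.

0.121 per day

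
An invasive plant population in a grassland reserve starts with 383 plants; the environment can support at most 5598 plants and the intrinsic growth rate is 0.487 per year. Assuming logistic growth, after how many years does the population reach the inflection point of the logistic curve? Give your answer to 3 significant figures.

Logistic growth is fastest at N = K/2 = 2799.
A = (K − N₀)/N₀ = 13.616. Set K/(1 + A·e^(−rt)) = K/2 → A·e^(−rt) = 1.
e^(−0.487t) = 1/13.616 = 0.073442, so t = ln(13.616)/0.487 = 2.6113/0.487 = 5.3619.

5.36 years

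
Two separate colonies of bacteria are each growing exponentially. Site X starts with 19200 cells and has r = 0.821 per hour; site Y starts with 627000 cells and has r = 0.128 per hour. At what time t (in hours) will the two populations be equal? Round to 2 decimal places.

Set 19200·e^(0.821t) = 627000·e^(0.128t).
e^((0.821 − 0.128)t) = 627000/19200 → e^(0.693·t) = 32.656.
0.693·t = ln(32.656) = 3.486, so t = 3.486/0.693 = 5.0304.

5.03 hours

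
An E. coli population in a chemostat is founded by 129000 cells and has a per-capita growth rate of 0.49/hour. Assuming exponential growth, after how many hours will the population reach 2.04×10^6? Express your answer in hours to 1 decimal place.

Set N₀·e^(rt) = 2.04×10^6: e^(0.49·t) = 2.04×10^6/129000 = 15.814.
0.49·t = ln(15.814) = 2.7609, so t = 2.7609/0.49 = 5.6345.

5.6 hours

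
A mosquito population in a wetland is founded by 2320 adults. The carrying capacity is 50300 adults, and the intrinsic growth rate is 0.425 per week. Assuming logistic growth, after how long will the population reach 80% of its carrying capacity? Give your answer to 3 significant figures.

10.4 weeks

A = (K − N₀)/N₀ = (50300 − 2320)/2320 = 20.681.
Solve 50300/(1 + 20.681·e^(−0.425t)) = 40240: 1 + 20.681·e^(−0.425t) = 1.25, so e^(−0.425t) = 0.0120884.
−0.425·t = ln(0.0120884) = -4.4155, so t = 4.4155/0.425 = 10.389.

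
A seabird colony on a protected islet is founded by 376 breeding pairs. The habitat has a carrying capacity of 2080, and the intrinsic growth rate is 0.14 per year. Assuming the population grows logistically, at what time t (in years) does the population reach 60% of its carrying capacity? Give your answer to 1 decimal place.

13.7 years

A = (K − N₀)/N₀ = (2080 − 376)/376 = 4.5319.
Solve 2080/(1 + 4.5319·e^(−0.14t)) = 1248: 1 + 4.5319·e^(−0.14t) = 1.6667, so e^(−0.14t) = 0.147105.
−0.14·t = ln(0.147105) = -1.9166, so t = 1.9166/0.14 = 13.69.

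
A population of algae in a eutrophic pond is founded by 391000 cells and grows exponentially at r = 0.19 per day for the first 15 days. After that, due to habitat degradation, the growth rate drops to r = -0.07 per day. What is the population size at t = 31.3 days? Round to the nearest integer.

Phase 1: N(15) = 391000·e^(0.19×15) = 391000·e^2.85 = 6.759523×10^6.
Phase 2 runs for 31.3 − 15 = 16.3 days at r = -0.07.
N(31.3) = 6.759523×10^6·e^(-0.07×16.3) = 6.759523×10^6·e^-1.141 = 2.159663×10^6.

2159663 cells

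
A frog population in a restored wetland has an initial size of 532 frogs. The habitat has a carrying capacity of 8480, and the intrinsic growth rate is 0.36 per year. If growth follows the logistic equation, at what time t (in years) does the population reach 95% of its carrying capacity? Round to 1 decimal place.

A = (K − N₀)/N₀ = (8480 − 532)/532 = 14.94.
Solve 8480/(1 + 14.94·e^(−0.36t)) = 8056: 1 + 14.94·e^(−0.36t) = 1.0526, so e^(−0.36t) = 0.0035229.
−0.36·t = ln(0.0035229) = -5.6485, so t = 5.6485/0.36 = 15.69.

15.7 years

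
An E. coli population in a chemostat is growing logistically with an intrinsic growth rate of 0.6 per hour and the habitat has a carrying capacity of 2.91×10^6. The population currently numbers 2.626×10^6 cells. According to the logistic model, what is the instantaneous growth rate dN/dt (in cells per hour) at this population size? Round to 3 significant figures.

154000 cells per hour

dN/dt = rN(1 − N/K) = 0.6 × 2.626×10^6 × (1 − 2.626×10^6/2.91×10^6).
1 − 2.626×10^6/2.91×10^6 = 0.097595; dN/dt = 0.6 × 2.626×10^6 × 0.097595 = 1.5377×10^5.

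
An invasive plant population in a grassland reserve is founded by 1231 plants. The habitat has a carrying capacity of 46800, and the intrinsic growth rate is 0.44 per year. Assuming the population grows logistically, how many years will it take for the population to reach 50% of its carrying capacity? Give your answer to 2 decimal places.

A = (K − N₀)/N₀ = (46800 − 1231)/1231 = 37.018.
Solve 46800/(1 + 37.018·e^(−0.44t)) = 23400: 1 + 37.018·e^(−0.44t) = 2, so e^(−0.44t) = 0.027014.
−0.44·t = ln(0.027014) = -3.6114, so t = 3.6114/0.44 = 8.2077.

8.21 years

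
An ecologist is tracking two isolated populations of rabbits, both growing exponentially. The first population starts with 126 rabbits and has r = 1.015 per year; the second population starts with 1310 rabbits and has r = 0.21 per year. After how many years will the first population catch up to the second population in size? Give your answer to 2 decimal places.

Set 126·e^(1.015t) = 1310·e^(0.21t).
e^((1.015 − 0.21)t) = 1310/126 → e^(0.805·t) = 10.397.
0.805·t = ln(10.397) = 2.3415, so t = 2.3415/0.805 = 2.9087.

2.91 years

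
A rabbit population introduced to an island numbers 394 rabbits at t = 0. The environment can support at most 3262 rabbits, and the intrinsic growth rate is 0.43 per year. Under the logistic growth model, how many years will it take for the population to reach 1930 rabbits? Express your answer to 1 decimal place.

5.5 years

A = (K − N₀)/N₀ = (3262 − 394)/394 = 7.2792.
Solve 3262/(1 + 7.2792·e^(−0.43t)) = 1930: 1 + 7.2792·e^(−0.43t) = 1.6902, so e^(−0.43t) = 0.0948121.
−0.43·t = ln(0.0948121) = -2.3559, so t = 2.3559/0.43 = 5.4787.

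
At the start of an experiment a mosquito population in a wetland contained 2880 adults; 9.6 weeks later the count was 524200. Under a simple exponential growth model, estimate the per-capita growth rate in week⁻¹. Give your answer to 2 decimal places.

0.54 per week

From N(t) = N₀·e^(rt): e^(r·9.6) = 524200/2880 = 182.01.
r·9.6 = ln(182.01) = 5.2041, so r = 5.2041/9.6 = 0.54209.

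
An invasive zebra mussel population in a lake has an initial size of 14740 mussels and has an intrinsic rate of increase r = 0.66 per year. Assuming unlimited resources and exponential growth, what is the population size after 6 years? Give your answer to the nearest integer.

773221 mussels

N(t) = N₀·e^(rt) = 14740 × e^(0.66×6) = 14740 × e^3.96.
e^3.96 ≈ 52.457, so N ≈ 14740 × 52.457 = 773221.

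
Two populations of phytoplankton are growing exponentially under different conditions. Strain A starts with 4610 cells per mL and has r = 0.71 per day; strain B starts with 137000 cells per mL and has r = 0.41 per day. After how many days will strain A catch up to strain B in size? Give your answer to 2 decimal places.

11.31 days

Set 4610·e^(0.71t) = 137000·e^(0.41t).
e^((0.71 − 0.41)t) = 137000/4610 → e^(0.3·t) = 29.718.
0.3·t = ln(29.718) = 3.3918, so t = 3.3918/0.3 = 11.306.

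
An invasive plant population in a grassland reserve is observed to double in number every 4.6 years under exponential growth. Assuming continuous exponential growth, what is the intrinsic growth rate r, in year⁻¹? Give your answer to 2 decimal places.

r = ln(2)/t_d = 0.6931/4.6 = 0.15068.

0.15 per year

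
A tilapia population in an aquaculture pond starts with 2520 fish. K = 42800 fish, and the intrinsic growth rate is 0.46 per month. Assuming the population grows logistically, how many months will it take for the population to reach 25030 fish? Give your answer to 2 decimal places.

6.77 months

A = (K − N₀)/N₀ = (42800 − 2520)/2520 = 15.984.
Solve 42800/(1 + 15.984·e^(−0.46t)) = 25030: 1 + 15.984·e^(−0.46t) = 1.7099, so e^(−0.46t) = 0.0444158.
−0.46·t = ln(0.0444158) = -3.1142, so t = 3.1142/0.46 = 6.7699.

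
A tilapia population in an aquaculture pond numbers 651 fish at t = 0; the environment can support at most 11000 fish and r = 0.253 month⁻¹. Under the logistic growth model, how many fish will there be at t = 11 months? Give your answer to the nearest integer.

A = (K − N₀)/N₀ = (11000 − 651)/651 = 15.897.
N(t) = K/(1 + A·e^(−rt)) = 11000/(1 + 15.897×e^(−0.253×11)).
e^(−2.783) = 0.061853; denominator = 1 + 15.897×0.061853 = 1.9833.
N = 11000/1.9833 = 5546.38.

5546 fish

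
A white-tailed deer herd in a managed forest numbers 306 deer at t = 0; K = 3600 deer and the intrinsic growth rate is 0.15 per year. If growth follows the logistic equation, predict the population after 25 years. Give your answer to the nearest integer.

A = (K − N₀)/N₀ = (3600 − 306)/306 = 10.765.
N(t) = K/(1 + A·e^(−rt)) = 3600/(1 + 10.765×e^(−0.15×25)).
e^(−3.75) = 0.023518; denominator = 1 + 10.765×0.023518 = 1.2532.
N = 3600/1.2532 = 2872.73.

2873 deer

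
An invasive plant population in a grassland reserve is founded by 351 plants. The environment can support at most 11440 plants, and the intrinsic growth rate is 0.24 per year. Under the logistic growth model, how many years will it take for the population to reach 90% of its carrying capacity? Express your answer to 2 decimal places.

A = (K − N₀)/N₀ = (11440 − 351)/351 = 31.593.
Solve 11440/(1 + 31.593·e^(−0.24t)) = 10296: 1 + 31.593·e^(−0.24t) = 1.1111, so e^(−0.24t) = 0.003517.
−0.24·t = ln(0.003517) = -5.6501, so t = 5.6501/0.24 = 23.542.

23.54 years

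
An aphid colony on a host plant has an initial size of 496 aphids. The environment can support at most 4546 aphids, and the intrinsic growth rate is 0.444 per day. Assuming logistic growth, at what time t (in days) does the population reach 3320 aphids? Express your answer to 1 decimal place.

A = (K − N₀)/N₀ = (4546 − 496)/496 = 8.1653.
Solve 4546/(1 + 8.1653·e^(−0.444t)) = 3320: 1 + 8.1653·e^(−0.444t) = 1.3693, so e^(−0.444t) = 0.045225.
−0.444·t = ln(0.045225) = -3.0961, so t = 3.0961/0.444 = 6.9732.

7.0 days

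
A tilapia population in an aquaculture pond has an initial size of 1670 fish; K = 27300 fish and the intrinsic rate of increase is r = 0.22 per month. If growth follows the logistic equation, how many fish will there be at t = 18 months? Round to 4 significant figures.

A = (K − N₀)/N₀ = (27300 − 1670)/1670 = 15.347.
N(t) = K/(1 + A·e^(−rt)) = 27300/(1 + 15.347×e^(−0.22×18)).
e^(−3.96) = 0.019063; denominator = 1 + 15.347×0.019063 = 1.2926.
N = 27300/1.2926 = 21120.8.

21120 fish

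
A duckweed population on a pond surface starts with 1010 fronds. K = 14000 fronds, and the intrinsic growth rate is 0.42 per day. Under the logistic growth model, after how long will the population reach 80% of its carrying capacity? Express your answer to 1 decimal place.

9.4 days

A = (K − N₀)/N₀ = (14000 − 1010)/1010 = 12.861.
Solve 14000/(1 + 12.861·e^(−0.42t)) = 11200: 1 + 12.861·e^(−0.42t) = 1.25, so e^(−0.42t) = 0.019438.
−0.42·t = ln(0.019438) = -3.9405, so t = 3.9405/0.42 = 9.3822.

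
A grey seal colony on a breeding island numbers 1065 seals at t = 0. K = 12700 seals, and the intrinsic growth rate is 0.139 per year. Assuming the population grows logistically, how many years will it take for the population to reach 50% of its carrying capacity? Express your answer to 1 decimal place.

A = (K − N₀)/N₀ = (12700 − 1065)/1065 = 10.925.
Solve 12700/(1 + 10.925·e^(−0.139t)) = 6350: 1 + 10.925·e^(−0.139t) = 2, so e^(−0.139t) = 0.0915342.
−0.139·t = ln(0.0915342) = -2.391, so t = 2.391/0.139 = 17.202.

17.2 years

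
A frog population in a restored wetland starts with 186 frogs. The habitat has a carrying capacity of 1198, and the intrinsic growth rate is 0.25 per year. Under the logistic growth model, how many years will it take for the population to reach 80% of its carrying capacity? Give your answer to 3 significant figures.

A = (K − N₀)/N₀ = (1198 − 186)/186 = 5.4409.
Solve 1198/(1 + 5.4409·e^(−0.25t)) = 958.4: 1 + 5.4409·e^(−0.25t) = 1.25, so e^(−0.25t) = 0.0459486.
−0.25·t = ln(0.0459486) = -3.0802, so t = 3.0802/0.25 = 12.321.

12.3 years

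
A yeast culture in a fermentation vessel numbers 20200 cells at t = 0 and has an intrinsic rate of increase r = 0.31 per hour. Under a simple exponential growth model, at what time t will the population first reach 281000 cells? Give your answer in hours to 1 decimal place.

Set N₀·e^(rt) = 281000: e^(0.31·t) = 281000/20200 = 13.911.
0.31·t = ln(13.911) = 2.6327, so t = 2.6327/0.31 = 8.4925.

8.5 hours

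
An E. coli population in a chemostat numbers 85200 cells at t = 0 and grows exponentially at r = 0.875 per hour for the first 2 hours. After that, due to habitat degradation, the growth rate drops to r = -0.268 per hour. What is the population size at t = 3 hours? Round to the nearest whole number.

375028 cells

Phase 1: N(2) = 85200·e^(0.875×2) = 85200·e^1.75 = 490292.
Phase 2 runs for 3 − 2 = 1 hours at r = -0.268.
N(3) = 490292·e^(-0.268×1) = 490292·e^-0.268 = 375028.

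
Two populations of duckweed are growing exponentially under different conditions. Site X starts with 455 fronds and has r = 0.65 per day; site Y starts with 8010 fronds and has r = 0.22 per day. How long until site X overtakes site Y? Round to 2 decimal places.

Set 455·e^(0.65t) = 8010·e^(0.22t).
e^((0.65 − 0.22)t) = 8010/455 → e^(0.43·t) = 17.604.
0.43·t = ln(17.604) = 2.8681, so t = 2.8681/0.43 = 6.6701.

6.67 days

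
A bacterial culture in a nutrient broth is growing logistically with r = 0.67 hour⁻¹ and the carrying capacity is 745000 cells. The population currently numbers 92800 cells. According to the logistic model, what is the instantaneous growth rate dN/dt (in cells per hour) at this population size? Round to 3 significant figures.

dN/dt = rN(1 − N/K) = 0.67 × 92800 × (1 − 92800/745000).
1 − 92800/745000 = 0.87544; dN/dt = 0.67 × 92800 × 0.87544 = 54431.

54400 cells per hour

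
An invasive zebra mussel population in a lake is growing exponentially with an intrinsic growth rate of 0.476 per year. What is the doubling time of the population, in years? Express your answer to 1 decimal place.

1.5 years

Doubling time t_d = ln(2)/r = 0.6931/0.476 = 1.4562.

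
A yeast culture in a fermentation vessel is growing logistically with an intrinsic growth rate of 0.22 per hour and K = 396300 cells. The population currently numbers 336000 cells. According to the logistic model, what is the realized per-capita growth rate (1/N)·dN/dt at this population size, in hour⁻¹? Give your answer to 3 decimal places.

0.033 per hour

(1/N)·dN/dt = r(1 − N/K) = 0.22 × (1 − 336000/396300).
= 0.22 × 0.15216 = 0.033475.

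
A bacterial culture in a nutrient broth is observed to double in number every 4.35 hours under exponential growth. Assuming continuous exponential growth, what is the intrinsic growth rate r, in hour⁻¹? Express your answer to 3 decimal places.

r = ln(2)/t_d = 0.6931/4.35 = 0.15934.

0.159 per hour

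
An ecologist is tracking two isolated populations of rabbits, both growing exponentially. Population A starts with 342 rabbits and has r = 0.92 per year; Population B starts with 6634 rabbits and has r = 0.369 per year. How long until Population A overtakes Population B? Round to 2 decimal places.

Set 342·e^(0.92t) = 6634·e^(0.369t).
e^((0.92 − 0.369)t) = 6634/342 → e^(0.551·t) = 19.398.
0.551·t = ln(19.398) = 2.9652, so t = 2.9652/0.551 = 5.3814.

5.38 years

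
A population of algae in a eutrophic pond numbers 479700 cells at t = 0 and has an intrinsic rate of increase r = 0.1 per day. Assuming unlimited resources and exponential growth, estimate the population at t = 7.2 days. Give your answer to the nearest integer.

N(t) = N₀·e^(rt) = 479700 × e^(0.1×7.2) = 479700 × e^0.72.
e^0.72 ≈ 2.0544, so N ≈ 479700 × 2.0544 = 985512.

985512 cells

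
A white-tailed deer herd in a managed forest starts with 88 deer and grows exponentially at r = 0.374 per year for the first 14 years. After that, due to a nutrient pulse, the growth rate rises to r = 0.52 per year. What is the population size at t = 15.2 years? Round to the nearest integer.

Phase 1: N(14) = 88·e^(0.374×14) = 88·e^5.236 = 16536.7.
Phase 2 runs for 15.2 − 14 = 1.2 years at r = 0.52.
N(15.2) = 16536.7·e^(0.52×1.2) = 16536.7·e^0.624 = 30863.7.

30864 deer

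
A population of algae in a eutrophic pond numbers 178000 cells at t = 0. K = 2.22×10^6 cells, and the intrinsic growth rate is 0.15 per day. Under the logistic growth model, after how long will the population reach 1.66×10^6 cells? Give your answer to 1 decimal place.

23.5 days

A = (K − N₀)/N₀ = (2.22×10^6 − 178000)/178000 = 11.472.
Solve 2.22×10^6/(1 + 11.472·e^(−0.15t)) = 1.66×10^6: 1 + 11.472·e^(−0.15t) = 1.3373, so e^(−0.15t) = 0.0294066.
−0.15·t = ln(0.0294066) = -3.5265, so t = 3.5265/0.15 = 23.51.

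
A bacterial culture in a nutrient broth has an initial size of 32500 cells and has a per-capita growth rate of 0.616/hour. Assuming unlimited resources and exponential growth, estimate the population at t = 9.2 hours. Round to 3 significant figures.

9400000 cells

N(t) = N₀·e^(rt) = 32500 × e^(0.616×9.2) = 32500 × e^5.667.
e^5.667 ≈ 289.22, so N ≈ 32500 × 289.22 = 9.399766×10^6.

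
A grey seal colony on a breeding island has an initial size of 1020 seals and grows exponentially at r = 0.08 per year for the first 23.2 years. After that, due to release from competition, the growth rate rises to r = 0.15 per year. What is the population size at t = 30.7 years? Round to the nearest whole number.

Phase 1: N(23.2) = 1020·e^(0.08×23.2) = 1020·e^1.856 = 6526.06.
Phase 2 runs for 30.7 − 23.2 = 7.5 years at r = 0.15.
N(30.7) = 6526.06·e^(0.15×7.5) = 6526.06·e^1.125 = 20101.7.

20102 seals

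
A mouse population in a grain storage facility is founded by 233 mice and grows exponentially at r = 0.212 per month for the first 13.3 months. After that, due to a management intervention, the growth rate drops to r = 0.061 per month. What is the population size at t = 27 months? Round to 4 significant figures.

Phase 1: N(13.3) = 233·e^(0.212×13.3) = 233·e^2.82 = 3907.44.
Phase 2 runs for 27 − 13.3 = 13.7 months at r = 0.061.
N(27) = 3907.44·e^(0.061×13.7) = 3907.44·e^0.8357 = 9012.24.

9012 mice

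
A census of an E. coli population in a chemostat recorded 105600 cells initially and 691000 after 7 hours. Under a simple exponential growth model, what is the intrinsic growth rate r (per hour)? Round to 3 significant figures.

0.268 per hour

From N(t) = N₀·e^(rt): e^(r·7) = 691000/105600 = 6.5436.
r·7 = ln(6.5436) = 1.8785, so r = 1.8785/7 = 0.26835.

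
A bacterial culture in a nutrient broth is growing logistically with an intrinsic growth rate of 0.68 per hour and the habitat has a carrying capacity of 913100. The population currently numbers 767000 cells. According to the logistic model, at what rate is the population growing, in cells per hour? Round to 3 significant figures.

83500 cells per hour

dN/dt = rN(1 − N/K) = 0.68 × 767000 × (1 − 767000/913100).
1 − 767000/913100 = 0.16; dN/dt = 0.68 × 767000 × 0.16 = 83452.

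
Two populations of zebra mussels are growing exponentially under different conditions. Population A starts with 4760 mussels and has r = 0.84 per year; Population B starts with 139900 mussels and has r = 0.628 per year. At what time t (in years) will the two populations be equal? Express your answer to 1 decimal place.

15.9 years

Set 4760·e^(0.84t) = 139900·e^(0.628t).
e^((0.84 − 0.628)t) = 139900/4760 → e^(0.212·t) = 29.391.
0.212·t = ln(29.391) = 3.3807, so t = 3.3807/0.212 = 15.947.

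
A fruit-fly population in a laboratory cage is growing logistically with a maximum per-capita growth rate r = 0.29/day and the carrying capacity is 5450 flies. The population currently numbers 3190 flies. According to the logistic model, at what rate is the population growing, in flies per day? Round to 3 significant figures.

384 flies per day

dN/dt = rN(1 − N/K) = 0.29 × 3190 × (1 − 3190/5450).
1 − 3190/5450 = 0.41468; dN/dt = 0.29 × 3190 × 0.41468 = 383.62.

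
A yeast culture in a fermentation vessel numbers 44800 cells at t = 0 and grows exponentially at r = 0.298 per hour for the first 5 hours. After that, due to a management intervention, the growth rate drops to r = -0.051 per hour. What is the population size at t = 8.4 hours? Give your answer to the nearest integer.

Phase 1: N(5) = 44800·e^(0.298×5) = 44800·e^1.49 = 198782.
Phase 2 runs for 8.4 − 5 = 3.4 hours at r = -0.051.
N(8.4) = 198782·e^(-0.051×3.4) = 198782·e^-0.1734 = 167136.

167136 cells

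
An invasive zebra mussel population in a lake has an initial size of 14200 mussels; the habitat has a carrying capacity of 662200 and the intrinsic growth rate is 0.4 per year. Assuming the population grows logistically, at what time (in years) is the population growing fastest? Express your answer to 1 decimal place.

9.6 years

Logistic growth is fastest at N = K/2 = 331100.
A = (K − N₀)/N₀ = 45.634. Set K/(1 + A·e^(−rt)) = K/2 → A·e^(−rt) = 1.
e^(−0.4t) = 1/45.634 = 0.0219136, so t = ln(45.634)/0.4 = 3.8206/0.4 = 9.5516.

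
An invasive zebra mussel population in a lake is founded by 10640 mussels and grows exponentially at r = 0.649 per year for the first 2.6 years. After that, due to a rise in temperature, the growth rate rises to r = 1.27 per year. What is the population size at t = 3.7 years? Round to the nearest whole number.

Phase 1: N(2.6) = 10640·e^(0.649×2.6) = 10640·e^1.687 = 57513.5.
Phase 2 runs for 3.7 − 2.6 = 1.1 years at r = 1.27.
N(3.7) = 57513.5·e^(1.27×1.1) = 57513.5·e^1.397 = 232530.

232530 mussels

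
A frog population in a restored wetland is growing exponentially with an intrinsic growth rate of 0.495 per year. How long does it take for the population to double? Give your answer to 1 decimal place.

Doubling time t_d = ln(2)/r = 0.6931/0.495 = 1.4003.

1.4 years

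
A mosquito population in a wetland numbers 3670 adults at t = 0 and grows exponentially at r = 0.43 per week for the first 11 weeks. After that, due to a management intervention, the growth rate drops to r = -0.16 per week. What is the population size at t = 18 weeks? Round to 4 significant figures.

135700 adults

Phase 1: N(11) = 3670·e^(0.43×11) = 3670·e^4.73 = 415795.
Phase 2 runs for 18 − 11 = 7 weeks at r = -0.16.
N(18) = 415795·e^(-0.16×7) = 415795·e^-1.12 = 135665.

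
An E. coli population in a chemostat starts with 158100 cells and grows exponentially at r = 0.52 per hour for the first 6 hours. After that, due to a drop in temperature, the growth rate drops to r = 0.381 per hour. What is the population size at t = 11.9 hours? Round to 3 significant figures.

Phase 1: N(6) = 158100·e^(0.52×6) = 158100·e^3.12 = 3.580393×10^6.
Phase 2 runs for 11.9 − 6 = 5.9 hours at r = 0.381.
N(11.9) = 3.580393×10^6·e^(0.381×5.9) = 3.580393×10^6·e^2.248 = 3.389856×10^7.

33900000 cells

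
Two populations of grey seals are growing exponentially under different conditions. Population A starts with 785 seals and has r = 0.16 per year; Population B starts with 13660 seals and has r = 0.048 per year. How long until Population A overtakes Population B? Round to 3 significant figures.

25.5 years

Set 785·e^(0.16t) = 13660·e^(0.048t).
e^((0.16 − 0.048)t) = 13660/785 → e^(0.112·t) = 17.401.
0.112·t = ln(17.401) = 2.8565, so t = 2.8565/0.112 = 25.505.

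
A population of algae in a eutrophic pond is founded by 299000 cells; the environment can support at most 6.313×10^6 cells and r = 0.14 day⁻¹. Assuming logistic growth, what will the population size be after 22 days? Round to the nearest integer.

3280484 cells

A = (K − N₀)/N₀ = (6.313×10^6 − 299000)/299000 = 20.114.
N(t) = K/(1 + A·e^(−rt)) = 6.313×10^6/(1 + 20.114×e^(−0.14×22)).
e^(−3.08) = 0.045959; denominator = 1 + 20.114×0.045959 = 1.9244.
N = 6.313×10^6/1.9244 = 3.280484×10^6.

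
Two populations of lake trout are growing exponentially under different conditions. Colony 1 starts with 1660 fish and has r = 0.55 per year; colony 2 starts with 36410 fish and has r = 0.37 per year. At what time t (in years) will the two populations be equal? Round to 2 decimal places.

Set 1660·e^(0.55t) = 36410·e^(0.37t).
e^((0.55 − 0.37)t) = 36410/1660 → e^(0.18·t) = 21.934.
0.18·t = ln(21.934) = 3.088, so t = 3.088/0.18 = 17.156.

17.16 years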